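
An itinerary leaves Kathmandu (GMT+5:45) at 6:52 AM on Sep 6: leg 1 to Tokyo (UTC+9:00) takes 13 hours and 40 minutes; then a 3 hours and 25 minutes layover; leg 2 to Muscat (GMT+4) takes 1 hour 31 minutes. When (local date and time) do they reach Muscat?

11:43 PM on September 6

Convert departure to UTC: 6:52 AM − 5:45 = 1:07 AM UTC on Sep 6.
Add 13 hours 40 minutes leg 1 → 2:47 PM UTC.
Add 3 hours 25 minutes layover in Tokyo → 6:12 PM UTC.
Add 1 hour and 31 minutes leg 2 → 7:43 PM UTC.
Muscat is UTC+4:00, so local arrival = 7:43 PM + 4:00 = 11:43 PM on Sep 6.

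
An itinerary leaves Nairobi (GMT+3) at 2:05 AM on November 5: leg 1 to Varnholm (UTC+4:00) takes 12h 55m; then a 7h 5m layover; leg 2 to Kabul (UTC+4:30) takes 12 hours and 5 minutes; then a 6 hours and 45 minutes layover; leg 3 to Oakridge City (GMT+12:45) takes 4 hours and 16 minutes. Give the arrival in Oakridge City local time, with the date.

6:56 AM on November 7

Convert departure to UTC: 2:05 AM − 3:00 = 11:05 PM UTC on Nov 4.
Add 12 hours and 55 minutes leg 1 → 12:00 PM UTC (Nov 5).
Add 7 hours 5 minutes layover in Varnholm → 7:05 PM UTC.
Add 12 hours and 5 minutes leg 2 → 7:10 AM UTC (Nov 6).
Add 6 hours 45 minutes layover in Kabul → 1:55 PM UTC.
Add 4 hours 16 minutes leg 3 → 6:11 PM UTC.
Oakridge City is UTC+12:45, so local arrival = 6:11 PM + 12:45 = 6:56 AM on Nov 7.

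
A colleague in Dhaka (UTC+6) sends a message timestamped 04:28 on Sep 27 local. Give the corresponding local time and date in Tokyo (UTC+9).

Tokyo is 3:00 ahead of Dhaka.
Shift by the zone difference: 04:28 + 3:00 = 07:28 on Sep 27 in Tokyo.

07:28 on Sep 27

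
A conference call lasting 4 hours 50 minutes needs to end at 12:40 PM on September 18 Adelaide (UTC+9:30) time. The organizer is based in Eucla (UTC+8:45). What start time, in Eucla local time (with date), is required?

7:05 AM on September 18

Target end time in UTC: 12:40 PM − 9:30 = 3:10 AM on Sep 18.
Subtract 4 hours and 50 minutes → start 10:20 PM UTC on Sep 17.
Eucla is UTC+8:45: 10:20 PM + 8:45 = 7:05 AM on Sep 18.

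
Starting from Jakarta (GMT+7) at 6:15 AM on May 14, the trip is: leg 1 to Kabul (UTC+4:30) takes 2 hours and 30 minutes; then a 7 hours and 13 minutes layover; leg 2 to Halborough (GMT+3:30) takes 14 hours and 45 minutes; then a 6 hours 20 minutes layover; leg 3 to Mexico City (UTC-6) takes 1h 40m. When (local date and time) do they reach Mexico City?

1:43 AM on May 15

Convert departure to UTC: 6:15 AM − 7:00 = 11:15 PM UTC on May 13.
Add 2 hours 30 minutes leg 1 → 1:45 AM UTC (May 14).
Add 7 hours 13 minutes layover in Kabul → 8:58 AM UTC.
Add 14 hours and 45 minutes leg 2 → 11:43 PM UTC.
Add 6 hours and 20 minutes layover in Halborough → 6:03 AM UTC (May 15).
Add 1 hour and 40 minutes leg 3 → 7:43 AM UTC.
Mexico City is UTC−6:00, so local arrival = 7:43 AM − 6:00 = 1:43 AM on May 15.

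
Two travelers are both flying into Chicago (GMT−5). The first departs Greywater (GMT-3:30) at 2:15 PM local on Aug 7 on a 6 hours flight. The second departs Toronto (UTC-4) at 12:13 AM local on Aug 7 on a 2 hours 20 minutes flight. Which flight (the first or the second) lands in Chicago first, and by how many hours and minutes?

Flight 1 in UTC: 2:15 PM + 3:30 = 5:45 PM on Aug 7.
+6 hours → arrive 11:45 PM UTC on Aug 7.
Flight 2 in UTC: 12:13 AM + 4:00 = 4:13 AM on Aug 7.
+2 hours 20 minutes → arrive 6:33 AM UTC on Aug 7.
Flight 2 lands earlier by 17 hours 12 minutes.

the second, by 17 hours 12 minutes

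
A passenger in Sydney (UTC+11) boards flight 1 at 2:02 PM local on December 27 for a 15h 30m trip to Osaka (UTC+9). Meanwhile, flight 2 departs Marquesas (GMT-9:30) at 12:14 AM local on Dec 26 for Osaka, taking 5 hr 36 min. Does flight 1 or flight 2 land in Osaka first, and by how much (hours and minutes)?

Flight 1 in UTC: 2:02 PM − 11:00 = 3:02 AM on Dec 27.
+15 hours 30 minutes → arrive 6:32 PM UTC on Dec 27.
Flight 2 in UTC: 12:14 AM + 9:30 = 9:44 AM on Dec 26.
+5 hours and 36 minutes → arrive 3:20 PM UTC on Dec 26.
Flight 2 lands earlier by 27 hours 12 minutes.

the second, by 27 hours 12 minutes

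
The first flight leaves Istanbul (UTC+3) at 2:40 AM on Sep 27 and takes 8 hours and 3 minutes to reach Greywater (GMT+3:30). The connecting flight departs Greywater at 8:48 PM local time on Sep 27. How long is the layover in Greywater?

9 hours 35 minutes

Convert departure to UTC: 2:40 AM − 3:00 = 11:40 PM UTC on Sep 26.
Add 8 hours 3 minutes flight time → 7:43 AM UTC (Sep 27).
Greywater is UTC+3:30, so local arrival = 7:43 AM + 3:30 = 11:13 AM on Sep 27.
Layover = 8:48 PM − 11:13 AM = 9 hours 35 minutes.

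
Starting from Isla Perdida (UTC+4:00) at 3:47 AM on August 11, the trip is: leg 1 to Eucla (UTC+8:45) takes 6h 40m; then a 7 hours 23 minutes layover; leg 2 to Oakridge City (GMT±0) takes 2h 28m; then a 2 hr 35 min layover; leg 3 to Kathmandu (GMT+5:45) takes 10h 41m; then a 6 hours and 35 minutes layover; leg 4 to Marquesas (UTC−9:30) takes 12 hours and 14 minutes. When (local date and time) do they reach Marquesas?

2:53 PM on August 12

Convert departure to UTC: 3:47 AM − 4:00 = 11:47 PM UTC on Aug 10.
Add 6 hours 40 minutes leg 1 → 6:27 AM UTC (Aug 11).
Add 7 hours and 23 minutes layover in Eucla → 1:50 PM UTC.
Add 2 hours 28 minutes leg 2 → 4:18 PM UTC.
Add 2 hours 35 minutes layover in Oakridge City → 6:53 PM UTC.
Add 10 hours 41 minutes leg 3 → 5:34 AM UTC (Aug 12).
Add 6 hours and 35 minutes layover in Kathmandu → 12:09 PM UTC.
Add 12 hours and 14 minutes leg 4 → 12:23 AM UTC (Aug 13).
Marquesas is UTC−9:30, so local arrival = 12:23 AM − 9:30 = 2:53 PM on Aug 12.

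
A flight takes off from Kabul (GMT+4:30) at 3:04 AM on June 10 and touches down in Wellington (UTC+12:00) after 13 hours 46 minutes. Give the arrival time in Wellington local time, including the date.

12:20 AM on June 11

Convert departure to UTC: 3:04 AM − 4:30 = 10:34 PM UTC on Jun 9.
Add 13 hours and 46 minutes travel time → 12:20 PM UTC (Jun 10).
Wellington is UTC+12:00, so local arrival = 12:20 PM + 12:00 = 12:20 AM on Jun 11.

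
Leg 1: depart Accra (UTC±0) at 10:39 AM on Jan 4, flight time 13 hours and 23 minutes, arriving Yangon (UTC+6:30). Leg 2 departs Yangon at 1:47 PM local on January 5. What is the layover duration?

Accra is at UTC+0, so departure is already 10:39 AM UTC on Jan 4.
Add 13 hours 23 minutes flight time → 12:02 AM UTC (Jan 5).
Yangon is UTC+6:30, so local arrival = 12:02 AM + 6:30 = 6:32 AM on Jan 5.
Layover = 1:47 PM − 6:32 AM = 7 hours 15 minutes.

7 hours 15 minutes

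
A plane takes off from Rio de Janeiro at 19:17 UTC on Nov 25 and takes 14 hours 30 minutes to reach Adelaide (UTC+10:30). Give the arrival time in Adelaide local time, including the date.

20:17 on Nov 26

Departure is given in UTC: 19:17 on Nov 25.
Add 14 hours and 30 minutes → 09:47 UTC (Nov 26).
Adelaide is UTC+10:30: 09:47 + 10:30 = 20:17 on Nov 26.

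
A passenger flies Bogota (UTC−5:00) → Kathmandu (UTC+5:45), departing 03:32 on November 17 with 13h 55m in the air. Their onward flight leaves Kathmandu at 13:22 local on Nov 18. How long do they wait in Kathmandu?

Convert departure to UTC: 03:32 + 5:00 = 08:32 UTC on Nov 17.
Add 13 hours and 55 minutes flight time → 22:27 UTC.
Kathmandu is UTC+5:45, so local arrival = 22:27 + 5:45 = 04:12 on Nov 18.
Layover = 13:22 − 04:12 = 9 hours 10 minutes.

9 hours 10 minutes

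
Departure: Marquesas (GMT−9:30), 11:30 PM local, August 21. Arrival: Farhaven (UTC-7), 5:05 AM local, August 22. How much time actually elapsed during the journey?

Departure in UTC: 11:30 PM + 9:30 = 9:00 AM on Aug 22.
Arrival in UTC: 5:05 AM + 7:00 = 12:05 PM on Aug 22.
Elapsed = 12:05 PM − 9:00 AM = 3 hours 5 minutes.

3 hours 5 minutes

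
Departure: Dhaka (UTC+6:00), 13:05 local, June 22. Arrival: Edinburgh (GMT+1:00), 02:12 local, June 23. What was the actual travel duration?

18 hours 7 minutes

Departure in UTC: 13:05 − 6:00 = 07:05 on Jun 22.
Arrival in UTC: 02:12 − 1:00 = 01:12 on Jun 23.
Elapsed = 01:12 − 07:05 (+1 day) = 18 hours 7 minutes.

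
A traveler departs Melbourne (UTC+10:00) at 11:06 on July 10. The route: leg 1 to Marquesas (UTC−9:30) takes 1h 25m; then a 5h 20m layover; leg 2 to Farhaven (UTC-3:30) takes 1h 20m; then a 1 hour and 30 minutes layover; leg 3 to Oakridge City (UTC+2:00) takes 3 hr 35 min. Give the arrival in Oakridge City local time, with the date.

Convert departure to UTC: 11:06 − 10:00 = 01:06 UTC on Jul 10.
Add 1 hour and 25 minutes leg 1 → 02:31 UTC.
Add 5 hours and 20 minutes layover in Marquesas → 07:51 UTC.
Add 1 hour 20 minutes leg 2 → 09:11 UTC.
Add 1 hour 30 minutes layover in Farhaven → 10:41 UTC.
Add 3 hours 35 minutes leg 3 → 14:16 UTC.
Oakridge City is UTC+2:00, so local arrival = 14:16 + 2:00 = 16:16 on Jul 10.

16:16 on July 10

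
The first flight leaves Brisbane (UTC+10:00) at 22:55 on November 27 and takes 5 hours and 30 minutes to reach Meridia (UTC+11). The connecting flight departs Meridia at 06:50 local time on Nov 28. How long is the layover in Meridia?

1 hour 25 minutes

Convert departure to UTC: 22:55 − 10:00 = 12:55 UTC on Nov 27.
Add 5 hours 30 minutes flight time → 18:25 UTC.
Meridia is UTC+11:00, so local arrival = 18:25 + 11:00 = 05:25 on Nov 28.
Layover = 06:50 − 05:25 = 1 hour 25 minutes.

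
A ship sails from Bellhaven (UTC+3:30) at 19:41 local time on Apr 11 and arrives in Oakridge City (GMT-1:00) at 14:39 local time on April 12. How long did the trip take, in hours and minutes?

Departure in UTC: 19:41 − 3:30 = 16:11 on Apr 11.
Arrival in UTC: 14:39 + 1:00 = 15:39 on Apr 12.
Elapsed = 15:39 − 16:11 (+1 day) = 23 hours 28 minutes.

23 hours 28 minutes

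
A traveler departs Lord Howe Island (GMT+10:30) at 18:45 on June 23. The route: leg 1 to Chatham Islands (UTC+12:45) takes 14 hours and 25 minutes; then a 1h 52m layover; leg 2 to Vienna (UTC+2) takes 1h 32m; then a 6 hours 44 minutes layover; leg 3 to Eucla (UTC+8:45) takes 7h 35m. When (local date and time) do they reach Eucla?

Convert departure to UTC: 18:45 − 10:30 = 08:15 UTC on Jun 23.
Add 14 hours and 25 minutes leg 1 → 22:40 UTC.
Add 1 hour 52 minutes layover in Chatham Islands → 00:32 UTC (Jun 24).
Add 1 hour 32 minutes leg 2 → 02:04 UTC.
Add 6 hours and 44 minutes layover in Vienna → 08:48 UTC.
Add 7 hours 35 minutes leg 3 → 16:23 UTC.
Eucla is UTC+8:45, so local arrival = 16:23 + 8:45 = 01:08 on Jun 25.

01:08 on Jun 25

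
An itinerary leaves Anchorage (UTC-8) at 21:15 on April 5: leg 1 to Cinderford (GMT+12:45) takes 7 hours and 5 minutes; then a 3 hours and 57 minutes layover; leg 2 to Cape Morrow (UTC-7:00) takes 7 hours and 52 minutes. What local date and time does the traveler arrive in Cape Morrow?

Convert departure to UTC: 21:15 + 8:00 = 05:15 UTC on Apr 6.
Add 7 hours 5 minutes leg 1 → 12:20 UTC.
Add 3 hours 57 minutes layover in Cinderford → 16:17 UTC.
Add 7 hours and 52 minutes leg 2 → 00:09 UTC (Apr 7).
Cape Morrow is UTC−7:00, so local arrival = 00:09 − 7:00 = 17:09 on Apr 6.

17:09 on April 6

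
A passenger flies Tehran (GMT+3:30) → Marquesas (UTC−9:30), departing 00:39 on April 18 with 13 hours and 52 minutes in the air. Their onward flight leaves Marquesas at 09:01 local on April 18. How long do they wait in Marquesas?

Convert departure to UTC: 00:39 − 3:30 = 21:09 UTC on Apr 17.
Add 13 hours 52 minutes flight time → 11:01 UTC (Apr 18).
Marquesas is UTC−9:30, so local arrival = 11:01 − 9:30 = 01:31 on Apr 18.
Layover = 09:01 − 01:31 = 7 hours 30 minutes.

7 hours 30 minutes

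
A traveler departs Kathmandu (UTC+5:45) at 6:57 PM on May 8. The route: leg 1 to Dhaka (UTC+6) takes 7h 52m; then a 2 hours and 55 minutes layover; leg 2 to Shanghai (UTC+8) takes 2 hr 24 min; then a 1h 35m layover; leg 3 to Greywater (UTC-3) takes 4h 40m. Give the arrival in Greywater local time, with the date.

5:38 AM on May 9

Convert departure to UTC: 6:57 PM − 5:45 = 1:12 PM UTC on May 8.
Add 7 hours 52 minutes leg 1 → 9:04 PM UTC.
Add 2 hours 55 minutes layover in Dhaka → 11:59 PM UTC.
Add 2 hours and 24 minutes leg 2 → 2:23 AM UTC (May 9).
Add 1 hour and 35 minutes layover in Shanghai → 3:58 AM UTC.
Add 4 hours 40 minutes leg 3 → 8:38 AM UTC.
Greywater is UTC−3:00, so local arrival = 8:38 AM − 3:00 = 5:38 AM on May 9.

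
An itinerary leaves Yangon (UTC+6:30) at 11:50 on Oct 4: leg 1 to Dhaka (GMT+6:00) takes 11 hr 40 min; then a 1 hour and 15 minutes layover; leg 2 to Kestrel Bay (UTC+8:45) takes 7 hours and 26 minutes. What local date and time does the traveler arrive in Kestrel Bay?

Convert departure to UTC: 11:50 − 6:30 = 05:20 UTC on Oct 4.
Add 11 hours and 40 minutes leg 1 → 17:00 UTC.
Add 1 hour 15 minutes layover in Dhaka → 18:15 UTC.
Add 7 hours 26 minutes leg 2 → 01:41 UTC (Oct 5).
Kestrel Bay is UTC+8:45, so local arrival = 01:41 + 8:45 = 10:26 on Oct 5.

10:26 on October 5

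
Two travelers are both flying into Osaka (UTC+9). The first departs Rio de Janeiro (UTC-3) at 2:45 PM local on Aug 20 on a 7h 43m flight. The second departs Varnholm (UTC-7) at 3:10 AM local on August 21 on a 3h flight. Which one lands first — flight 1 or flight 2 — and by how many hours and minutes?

Flight 1 in UTC: 2:45 PM + 3:00 = 5:45 PM on Aug 20.
+7 hours and 43 minutes → arrive 1:28 AM UTC on Aug 21.
Flight 2 in UTC: 3:10 AM + 7:00 = 10:10 AM on Aug 21.
+3 hours → arrive 1:10 PM UTC on Aug 21.
Flight 1 lands earlier by 11 hours 42 minutes.

the first, by 11 hours 42 minutes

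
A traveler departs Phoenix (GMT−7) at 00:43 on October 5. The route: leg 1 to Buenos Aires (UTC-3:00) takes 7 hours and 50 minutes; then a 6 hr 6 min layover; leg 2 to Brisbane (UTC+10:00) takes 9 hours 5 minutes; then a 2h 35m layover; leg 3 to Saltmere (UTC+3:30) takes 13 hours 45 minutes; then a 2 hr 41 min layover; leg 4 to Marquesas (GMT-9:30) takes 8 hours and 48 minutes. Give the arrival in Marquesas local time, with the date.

Convert departure to UTC: 00:43 + 7:00 = 07:43 UTC on Oct 5.
Add 7 hours and 50 minutes leg 1 → 15:33 UTC.
Add 6 hours 6 minutes layover in Buenos Aires → 21:39 UTC.
Add 9 hours and 5 minutes leg 2 → 06:44 UTC (Oct 6).
Add 2 hours and 35 minutes layover in Brisbane → 09:19 UTC.
Add 13 hours 45 minutes leg 3 → 23:04 UTC.
Add 2 hours and 41 minutes layover in Saltmere → 01:45 UTC (Oct 7).
Add 8 hours 48 minutes leg 4 → 10:33 UTC.
Marquesas is UTC−9:30, so local arrival = 10:33 − 9:30 = 01:03 on Oct 7.

01:03 on Oct 7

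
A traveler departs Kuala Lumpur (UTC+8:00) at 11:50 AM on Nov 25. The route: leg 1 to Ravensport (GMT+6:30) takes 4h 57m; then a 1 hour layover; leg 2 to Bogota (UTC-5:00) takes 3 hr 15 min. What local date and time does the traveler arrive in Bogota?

8:02 AM on November 25

Convert departure to UTC: 11:50 AM − 8:00 = 3:50 AM UTC on Nov 25.
Add 4 hours and 57 minutes leg 1 → 8:47 AM UTC.
Add 1 hour layover in Ravensport → 9:47 AM UTC.
Add 3 hours and 15 minutes leg 2 → 1:02 PM UTC.
Bogota is UTC−5:00, so local arrival = 1:02 PM − 5:00 = 8:02 AM on Nov 25.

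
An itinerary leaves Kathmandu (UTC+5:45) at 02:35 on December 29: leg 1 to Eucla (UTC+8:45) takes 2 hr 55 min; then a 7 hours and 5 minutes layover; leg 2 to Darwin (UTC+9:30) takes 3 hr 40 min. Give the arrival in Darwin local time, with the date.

20:00 on December 29

Convert departure to UTC: 02:35 − 5:45 = 20:50 UTC on Dec 28.
Add 2 hours and 55 minutes leg 1 → 23:45 UTC.
Add 7 hours 5 minutes layover in Eucla → 06:50 UTC (Dec 29).
Add 3 hours 40 minutes leg 2 → 10:30 UTC.
Darwin is UTC+9:30, so local arrival = 10:30 + 9:30 = 20:00 on Dec 29.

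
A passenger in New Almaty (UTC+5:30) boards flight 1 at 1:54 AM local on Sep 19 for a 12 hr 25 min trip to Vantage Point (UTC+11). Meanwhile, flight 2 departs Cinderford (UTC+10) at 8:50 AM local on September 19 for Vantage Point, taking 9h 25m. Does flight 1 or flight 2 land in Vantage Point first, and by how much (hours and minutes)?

Flight 1 in UTC: 1:54 AM − 5:30 = 8:24 PM on Sep 18.
+12 hours 25 minutes → arrive 8:49 AM UTC on Sep 19.
Flight 2 in UTC: 8:50 AM − 10:00 = 10:50 PM on Sep 18.
+9 hours 25 minutes → arrive 8:15 AM UTC on Sep 19.
Flight 2 lands earlier by 34 minutes.

the second, by 34 minutes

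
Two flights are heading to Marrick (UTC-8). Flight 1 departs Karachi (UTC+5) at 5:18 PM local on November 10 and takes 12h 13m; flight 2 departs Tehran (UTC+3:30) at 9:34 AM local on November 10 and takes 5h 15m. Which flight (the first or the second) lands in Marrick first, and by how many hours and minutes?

Flight 1 in UTC: 5:18 PM − 5:00 = 12:18 PM on Nov 10.
+12 hours and 13 minutes → arrive 12:31 AM UTC on Nov 11.
Flight 2 in UTC: 9:34 AM − 3:30 = 6:04 AM on Nov 10.
+5 hours and 15 minutes → arrive 11:19 AM UTC on Nov 10.
Flight 2 lands earlier by 13 hours 12 minutes.

the second, by 13 hours 12 minutes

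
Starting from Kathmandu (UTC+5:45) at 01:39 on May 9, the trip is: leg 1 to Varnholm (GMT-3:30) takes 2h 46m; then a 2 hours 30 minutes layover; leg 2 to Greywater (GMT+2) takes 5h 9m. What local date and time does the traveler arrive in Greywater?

08:19 on May 9

Convert departure to UTC: 01:39 − 5:45 = 19:54 UTC on May 8.
Add 2 hours 46 minutes leg 1 → 22:40 UTC.
Add 2 hours and 30 minutes layover in Varnholm → 01:10 UTC (May 9).
Add 5 hours 9 minutes leg 2 → 06:19 UTC.
Greywater is UTC+2:00, so local arrival = 06:19 + 2:00 = 08:19 on May 9.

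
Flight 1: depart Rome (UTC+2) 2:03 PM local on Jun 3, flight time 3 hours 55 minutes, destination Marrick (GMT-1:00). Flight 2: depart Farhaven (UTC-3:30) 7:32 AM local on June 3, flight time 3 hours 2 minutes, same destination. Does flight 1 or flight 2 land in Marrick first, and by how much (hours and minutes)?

Flight 1 in UTC: 2:03 PM − 2:00 = 12:03 PM on Jun 3.
+3 hours and 55 minutes → arrive 3:58 PM UTC on Jun 3.
Flight 2 in UTC: 7:32 AM + 3:30 = 11:02 AM on Jun 3.
+3 hours 2 minutes → arrive 2:04 PM UTC on Jun 3.
Flight 2 lands earlier by 1 hour 54 minutes.

the second, by 1 hour 54 minutes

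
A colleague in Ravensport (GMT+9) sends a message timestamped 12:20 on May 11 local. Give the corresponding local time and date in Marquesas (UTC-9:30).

17:50 on May 10

Marquesas is 18:30 behind Ravensport.
Shift by the zone difference: 12:20 − 18:30 = 17:50 on May 10 in Marquesas.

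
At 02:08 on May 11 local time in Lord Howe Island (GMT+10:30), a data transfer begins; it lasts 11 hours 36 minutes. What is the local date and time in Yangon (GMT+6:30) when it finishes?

09:44 on May 11

Convert start to UTC: 02:08 − 10:30 = 15:38 UTC on May 10.
Add 11 hours 36 minutes duration → 03:14 UTC (May 11).
Yangon is UTC+6:30, so local end time = 03:14 + 6:30 = 09:44 on May 11.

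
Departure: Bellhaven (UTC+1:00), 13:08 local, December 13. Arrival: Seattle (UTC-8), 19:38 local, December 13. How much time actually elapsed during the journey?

Departure in UTC: 13:08 − 1:00 = 12:08 on Dec 13.
Arrival in UTC: 19:38 + 8:00 = 03:38 on Dec 14.
Elapsed = 03:38 − 12:08 (+1 day) = 15 hours 30 minutes.

15 hours 30 minutes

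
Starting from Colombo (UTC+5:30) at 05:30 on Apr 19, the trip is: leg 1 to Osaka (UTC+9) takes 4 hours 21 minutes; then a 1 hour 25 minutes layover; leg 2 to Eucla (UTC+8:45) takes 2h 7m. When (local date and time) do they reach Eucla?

16:38 on Apr 19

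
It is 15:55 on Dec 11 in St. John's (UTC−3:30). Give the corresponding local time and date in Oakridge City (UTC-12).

In UTC: 15:55 + 3:30 = 19:25 on Dec 11.
Oakridge City is UTC−12:00: 19:25 − 12:00 = 07:25 on Dec 11.

07:25 on December 11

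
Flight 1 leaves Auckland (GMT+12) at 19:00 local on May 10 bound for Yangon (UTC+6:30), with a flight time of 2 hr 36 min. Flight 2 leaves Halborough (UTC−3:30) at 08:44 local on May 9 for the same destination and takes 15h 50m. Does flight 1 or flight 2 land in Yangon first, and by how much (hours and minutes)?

the second, by 5 hours 32 minutes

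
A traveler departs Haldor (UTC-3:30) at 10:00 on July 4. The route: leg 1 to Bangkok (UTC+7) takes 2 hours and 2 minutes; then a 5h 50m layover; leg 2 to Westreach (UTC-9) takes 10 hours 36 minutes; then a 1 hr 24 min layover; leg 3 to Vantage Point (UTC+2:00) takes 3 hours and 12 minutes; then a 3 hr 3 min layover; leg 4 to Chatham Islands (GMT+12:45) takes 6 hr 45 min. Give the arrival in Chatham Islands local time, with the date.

11:07 on July 6

Convert departure to UTC: 10:00 + 3:30 = 13:30 UTC on Jul 4.
Add 2 hours and 2 minutes leg 1 → 15:32 UTC.
Add 5 hours 50 minutes layover in Bangkok → 21:22 UTC.
Add 10 hours and 36 minutes leg 2 → 07:58 UTC (Jul 5).
Add 1 hour 24 minutes layover in Westreach → 09:22 UTC.
Add 3 hours 12 minutes leg 3 → 12:34 UTC.
Add 3 hours 3 minutes layover in Vantage Point → 15:37 UTC.
Add 6 hours and 45 minutes leg 4 → 22:22 UTC.
Chatham Islands is UTC+12:45, so local arrival = 22:22 + 12:45 = 11:07 on Jul 6.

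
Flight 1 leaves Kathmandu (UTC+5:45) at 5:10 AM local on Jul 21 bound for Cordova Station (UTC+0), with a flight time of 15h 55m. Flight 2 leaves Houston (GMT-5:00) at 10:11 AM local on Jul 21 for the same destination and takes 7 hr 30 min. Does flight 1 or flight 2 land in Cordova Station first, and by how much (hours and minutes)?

Flight 1 in UTC: 5:10 AM − 5:45 = 11:25 PM on Jul 20.
+15 hours and 55 minutes → arrive 3:20 PM UTC on Jul 21.
Flight 2 in UTC: 10:11 AM + 5:00 = 3:11 PM on Jul 21.
+7 hours and 30 minutes → arrive 10:41 PM UTC on Jul 21.
Flight 1 lands earlier by 7 hours 21 minutes.

the first, by 7 hours 21 minutes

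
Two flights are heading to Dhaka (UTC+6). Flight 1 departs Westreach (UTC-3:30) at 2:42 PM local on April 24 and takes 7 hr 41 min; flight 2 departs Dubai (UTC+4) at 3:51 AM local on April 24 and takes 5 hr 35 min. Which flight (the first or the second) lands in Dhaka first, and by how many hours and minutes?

Flight 1 in UTC: 2:42 PM + 3:30 = 6:12 PM on Apr 24.
+7 hours 41 minutes → arrive 1:53 AM UTC on Apr 25.
Flight 2 in UTC: 3:51 AM − 4:00 = 11:51 PM on Apr 23.
+5 hours and 35 minutes → arrive 5:26 AM UTC on Apr 24.
Flight 2 lands earlier by 20 hours 27 minutes.

the second, by 20 hours 27 minutes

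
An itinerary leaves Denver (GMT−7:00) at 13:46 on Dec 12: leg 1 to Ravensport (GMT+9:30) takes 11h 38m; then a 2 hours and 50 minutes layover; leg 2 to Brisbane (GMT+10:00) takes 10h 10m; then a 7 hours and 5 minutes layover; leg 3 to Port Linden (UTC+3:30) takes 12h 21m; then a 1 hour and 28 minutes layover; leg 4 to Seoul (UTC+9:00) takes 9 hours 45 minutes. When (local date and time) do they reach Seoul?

13:03 on December 15

Convert departure to UTC: 13:46 + 7:00 = 20:46 UTC on Dec 12.
Add 11 hours 38 minutes leg 1 → 08:24 UTC (Dec 13).
Add 2 hours 50 minutes layover in Ravensport → 11:14 UTC.
Add 10 hours and 10 minutes leg 2 → 21:24 UTC.
Add 7 hours 5 minutes layover in Brisbane → 04:29 UTC (Dec 14).
Add 12 hours and 21 minutes leg 3 → 16:50 UTC.
Add 1 hour and 28 minutes layover in Port Linden → 18:18 UTC.
Add 9 hours and 45 minutes leg 4 → 04:03 UTC (Dec 15).
Seoul is UTC+9:00, so local arrival = 04:03 + 9:00 = 13:03 on Dec 15.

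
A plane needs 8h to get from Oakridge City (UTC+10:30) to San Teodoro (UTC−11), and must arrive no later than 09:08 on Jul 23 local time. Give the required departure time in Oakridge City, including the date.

22:38 on July 23

Target arrival in UTC: 09:08 + 11:00 = 20:08 on Jul 23.
Subtract 8 hours → departure 12:08 UTC on Jul 23.
Oakridge City is UTC+10:30: 12:08 + 10:30 = 22:38 on Jul 23.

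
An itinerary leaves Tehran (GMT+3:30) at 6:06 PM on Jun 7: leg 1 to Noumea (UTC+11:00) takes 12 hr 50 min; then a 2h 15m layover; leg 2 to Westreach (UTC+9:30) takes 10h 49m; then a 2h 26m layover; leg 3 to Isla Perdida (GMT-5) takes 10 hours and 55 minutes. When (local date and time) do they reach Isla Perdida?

Convert departure to UTC: 6:06 PM − 3:30 = 2:36 PM UTC on Jun 7.
Add 12 hours 50 minutes leg 1 → 3:26 AM UTC (Jun 8).
Add 2 hours and 15 minutes layover in Noumea → 5:41 AM UTC.
Add 10 hours and 49 minutes leg 2 → 4:30 PM UTC.
Add 2 hours 26 minutes layover in Westreach → 6:56 PM UTC.
Add 10 hours 55 minutes leg 3 → 5:51 AM UTC (Jun 9).
Isla Perdida is UTC−5:00, so local arrival = 5:51 AM − 5:00 = 12:51 AM on Jun 9.

12:51 AM on Jun 9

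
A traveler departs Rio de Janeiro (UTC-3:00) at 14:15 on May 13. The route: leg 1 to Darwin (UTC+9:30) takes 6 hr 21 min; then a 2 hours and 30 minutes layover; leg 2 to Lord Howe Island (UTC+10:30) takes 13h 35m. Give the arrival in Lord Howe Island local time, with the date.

Convert departure to UTC: 14:15 + 3:00 = 17:15 UTC on May 13.
Add 6 hours 21 minutes leg 1 → 23:36 UTC.
Add 2 hours 30 minutes layover in Darwin → 02:06 UTC (May 14).
Add 13 hours 35 minutes leg 2 → 15:41 UTC.
Lord Howe Island is UTC+10:30, so local arrival = 15:41 + 10:30 = 02:11 on May 15.

02:11 on May 15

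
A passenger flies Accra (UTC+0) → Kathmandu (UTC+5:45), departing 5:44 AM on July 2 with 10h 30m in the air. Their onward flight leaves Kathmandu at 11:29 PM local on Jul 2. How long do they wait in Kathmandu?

Accra is at UTC+0, so departure is already 5:44 AM UTC on Jul 2.
Add 10 hours 30 minutes flight time → 4:14 PM UTC.
Kathmandu is UTC+5:45, so local arrival = 4:14 PM + 5:45 = 9:59 PM on Jul 2.
Layover = 11:29 PM − 9:59 PM = 1 hour 30 minutes.

1 hour 30 minutes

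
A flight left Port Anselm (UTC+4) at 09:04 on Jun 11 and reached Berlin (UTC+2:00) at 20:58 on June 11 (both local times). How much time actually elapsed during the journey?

Departure in UTC: 09:04 − 4:00 = 05:04 on Jun 11.
Arrival in UTC: 20:58 − 2:00 = 18:58 on Jun 11.
Elapsed = 18:58 − 05:04 = 13 hours 54 minutes.

13 hours 54 minutes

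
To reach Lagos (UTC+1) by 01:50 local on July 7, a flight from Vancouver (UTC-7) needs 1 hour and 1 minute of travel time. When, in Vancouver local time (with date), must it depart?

16:49 on July 6

Target arrival in UTC: 01:50 − 1:00 = 00:50 on Jul 7.
Subtract 1 hour 1 minute → departure 23:49 UTC on Jul 6.
Vancouver is UTC−7:00: 23:49 − 7:00 = 16:49 on Jul 6.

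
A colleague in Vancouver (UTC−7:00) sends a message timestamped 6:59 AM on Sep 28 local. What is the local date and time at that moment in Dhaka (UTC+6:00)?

7:59 PM on September 28

Dhaka is 13:00 ahead of Vancouver.
Shift by the zone difference: 6:59 AM + 13:00 = 7:59 PM on Sep 28 in Dhaka.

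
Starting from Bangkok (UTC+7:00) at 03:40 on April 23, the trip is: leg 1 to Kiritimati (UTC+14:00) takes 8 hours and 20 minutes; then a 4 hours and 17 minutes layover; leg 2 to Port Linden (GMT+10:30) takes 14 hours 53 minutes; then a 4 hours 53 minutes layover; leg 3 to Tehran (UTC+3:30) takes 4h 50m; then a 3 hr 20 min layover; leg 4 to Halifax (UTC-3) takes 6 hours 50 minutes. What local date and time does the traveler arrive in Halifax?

Convert departure to UTC: 03:40 − 7:00 = 20:40 UTC on Apr 22.
Add 8 hours 20 minutes leg 1 → 05:00 UTC (Apr 23).
Add 4 hours 17 minutes layover in Kiritimati → 09:17 UTC.
Add 14 hours 53 minutes leg 2 → 00:10 UTC (Apr 24).
Add 4 hours 53 minutes layover in Port Linden → 05:03 UTC.
Add 4 hours 50 minutes leg 3 → 09:53 UTC.
Add 3 hours 20 minutes layover in Tehran → 13:13 UTC.
Add 6 hours 50 minutes leg 4 → 20:03 UTC.
Halifax is UTC−3:00, so local arrival = 20:03 − 3:00 = 17:03 on Apr 24.

17:03 on Apr 24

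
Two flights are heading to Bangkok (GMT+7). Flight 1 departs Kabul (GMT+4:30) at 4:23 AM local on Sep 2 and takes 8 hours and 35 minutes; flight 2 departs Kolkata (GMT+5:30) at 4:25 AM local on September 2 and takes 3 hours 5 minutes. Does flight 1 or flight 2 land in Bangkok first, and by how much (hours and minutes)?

Flight 1 in UTC: 4:23 AM − 4:30 = 11:53 PM on Sep 1.
+8 hours and 35 minutes → arrive 8:28 AM UTC on Sep 2.
Flight 2 in UTC: 4:25 AM − 5:30 = 10:55 PM on Sep 1.
+3 hours 5 minutes → arrive 2:00 AM UTC on Sep 2.
Flight 2 lands earlier by 6 hours 28 minutes.

the second, by 6 hours 28 minutes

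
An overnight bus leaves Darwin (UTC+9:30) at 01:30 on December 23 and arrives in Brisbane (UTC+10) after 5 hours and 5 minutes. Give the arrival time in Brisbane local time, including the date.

07:05 on December 23

Convert departure to UTC: 01:30 − 9:30 = 16:00 UTC on Dec 22.
Add 5 hours 5 minutes travel time → 21:05 UTC.
Brisbane is UTC+10:00, so local arrival = 21:05 + 10:00 = 07:05 on Dec 23.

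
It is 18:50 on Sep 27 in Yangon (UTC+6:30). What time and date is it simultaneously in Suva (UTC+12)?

00:20 on September 28

In UTC: 18:50 − 6:30 = 12:20 on Sep 27.
Suva is UTC+12:00: 12:20 + 12:00 = 00:20 on Sep 28.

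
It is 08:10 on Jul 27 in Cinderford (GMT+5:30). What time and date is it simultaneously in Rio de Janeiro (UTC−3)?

23:40 on July 26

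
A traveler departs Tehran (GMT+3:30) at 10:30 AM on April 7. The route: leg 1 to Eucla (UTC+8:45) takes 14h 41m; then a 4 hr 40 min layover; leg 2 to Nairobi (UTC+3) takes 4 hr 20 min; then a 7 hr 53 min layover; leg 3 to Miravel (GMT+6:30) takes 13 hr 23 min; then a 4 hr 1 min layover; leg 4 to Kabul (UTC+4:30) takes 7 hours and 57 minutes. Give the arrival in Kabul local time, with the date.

8:25 PM on Apr 9

Convert departure to UTC: 10:30 AM − 3:30 = 7:00 AM UTC on Apr 7.
Add 14 hours and 41 minutes leg 1 → 9:41 PM UTC.
Add 4 hours 40 minutes layover in Eucla → 2:21 AM UTC (Apr 8).
Add 4 hours 20 minutes leg 2 → 6:41 AM UTC.
Add 7 hours and 53 minutes layover in Nairobi → 2:34 PM UTC.
Add 13 hours and 23 minutes leg 3 → 3:57 AM UTC (Apr 9).
Add 4 hours and 1 minute layover in Miravel → 7:58 AM UTC.
Add 7 hours and 57 minutes leg 4 → 3:55 PM UTC.
Kabul is UTC+4:30, so local arrival = 3:55 PM + 4:30 = 8:25 PM on Apr 9.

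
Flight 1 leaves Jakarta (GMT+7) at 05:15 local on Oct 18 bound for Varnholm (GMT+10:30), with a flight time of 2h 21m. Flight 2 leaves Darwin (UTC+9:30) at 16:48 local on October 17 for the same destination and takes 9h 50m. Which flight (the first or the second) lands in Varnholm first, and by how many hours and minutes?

Flight 1 in UTC: 05:15 − 7:00 = 22:15 on Oct 17.
+2 hours 21 minutes → arrive 00:36 UTC on Oct 18.
Flight 2 in UTC: 16:48 − 9:30 = 07:18 on Oct 17.
+9 hours 50 minutes → arrive 17:08 UTC on Oct 17.
Flight 2 lands earlier by 7 hours 28 minutes.

the second, by 7 hours 28 minutes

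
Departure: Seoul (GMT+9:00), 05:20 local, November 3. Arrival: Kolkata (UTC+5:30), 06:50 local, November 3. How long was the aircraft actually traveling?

Departure in UTC: 05:20 − 9:00 = 20:20 on Nov 2.
Arrival in UTC: 06:50 − 5:30 = 01:20 on Nov 3.
Elapsed = 01:20 − 20:20 (+1 day) = 5 hours.

5 hours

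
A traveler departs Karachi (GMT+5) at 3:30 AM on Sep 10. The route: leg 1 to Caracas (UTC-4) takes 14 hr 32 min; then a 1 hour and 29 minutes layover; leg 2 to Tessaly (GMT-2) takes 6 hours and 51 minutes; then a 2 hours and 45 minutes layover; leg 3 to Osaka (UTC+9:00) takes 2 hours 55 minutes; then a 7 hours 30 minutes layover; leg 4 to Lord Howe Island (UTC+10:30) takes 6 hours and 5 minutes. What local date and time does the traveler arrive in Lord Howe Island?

Convert departure to UTC: 3:30 AM − 5:00 = 10:30 PM UTC on Sep 9.
Add 14 hours 32 minutes leg 1 → 1:02 PM UTC (Sep 10).
Add 1 hour and 29 minutes layover in Caracas → 2:31 PM UTC.
Add 6 hours and 51 minutes leg 2 → 9:22 PM UTC.
Add 2 hours 45 minutes layover in Tessaly → 12:07 AM UTC (Sep 11).
Add 2 hours and 55 minutes leg 3 → 3:02 AM UTC.
Add 7 hours and 30 minutes layover in Osaka → 10:32 AM UTC.
Add 6 hours 5 minutes leg 4 → 4:37 PM UTC.
Lord Howe Island is UTC+10:30, so local arrival = 4:37 PM + 10:30 = 3:07 AM on Sep 12.

3:07 AM on Sep 12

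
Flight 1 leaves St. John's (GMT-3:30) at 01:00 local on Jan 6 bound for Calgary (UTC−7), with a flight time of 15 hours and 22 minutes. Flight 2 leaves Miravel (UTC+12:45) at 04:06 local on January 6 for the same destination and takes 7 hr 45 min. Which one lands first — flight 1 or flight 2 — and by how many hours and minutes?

the second, by 20 hours 46 minutes

Flight 1 in UTC: 01:00 + 3:30 = 04:30 on Jan 6.
+15 hours 22 minutes → arrive 19:52 UTC on Jan 6.
Flight 2 in UTC: 04:06 − 12:45 = 15:21 on Jan 5.
+7 hours 45 minutes → arrive 23:06 UTC on Jan 5.
Flight 2 lands earlier by 20 hours 46 minutes.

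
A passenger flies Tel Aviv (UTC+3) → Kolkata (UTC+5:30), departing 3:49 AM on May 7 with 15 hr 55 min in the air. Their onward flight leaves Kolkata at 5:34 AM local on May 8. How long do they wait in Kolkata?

Convert departure to UTC: 3:49 AM − 3:00 = 12:49 AM UTC on May 7.
Add 15 hours and 55 minutes flight time → 4:44 PM UTC.
Kolkata is UTC+5:30, so local arrival = 4:44 PM + 5:30 = 10:14 PM on May 7.
Layover = 5:34 AM − 10:14 PM (+1 day) = 7 hours 20 minutes.

7 hours 20 minutes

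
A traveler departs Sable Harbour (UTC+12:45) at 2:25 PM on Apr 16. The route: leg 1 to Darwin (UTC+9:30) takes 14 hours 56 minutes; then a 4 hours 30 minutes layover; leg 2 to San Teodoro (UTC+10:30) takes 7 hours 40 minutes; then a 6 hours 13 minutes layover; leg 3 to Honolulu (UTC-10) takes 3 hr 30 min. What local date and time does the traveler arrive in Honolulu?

Convert departure to UTC: 2:25 PM − 12:45 = 1:40 AM UTC on Apr 16.
Add 14 hours 56 minutes leg 1 → 4:36 PM UTC.
Add 4 hours and 30 minutes layover in Darwin → 9:06 PM UTC.
Add 7 hours and 40 minutes leg 2 → 4:46 AM UTC (Apr 17).
Add 6 hours 13 minutes layover in San Teodoro → 10:59 AM UTC.
Add 3 hours 30 minutes leg 3 → 2:29 PM UTC.
Honolulu is UTC−10:00, so local arrival = 2:29 PM − 10:00 = 4:29 AM on Apr 17.

4:29 AM on Apr 17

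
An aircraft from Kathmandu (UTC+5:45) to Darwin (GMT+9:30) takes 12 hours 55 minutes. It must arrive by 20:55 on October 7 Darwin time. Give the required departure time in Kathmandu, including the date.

04:15 on October 7

Target arrival in UTC: 20:55 − 9:30 = 11:25 on Oct 7.
Subtract 12 hours and 55 minutes → departure 22:30 UTC on Oct 6.
Kathmandu is UTC+5:45: 22:30 + 5:45 = 04:15 on Oct 7.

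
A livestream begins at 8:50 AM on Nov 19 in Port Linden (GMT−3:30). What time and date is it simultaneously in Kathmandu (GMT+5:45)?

Kathmandu is 9:15 ahead of Port Linden.
Shift by the zone difference: 8:50 AM + 9:15 = 6:05 PM on Nov 19 in Kathmandu.

6:05 PM on November 19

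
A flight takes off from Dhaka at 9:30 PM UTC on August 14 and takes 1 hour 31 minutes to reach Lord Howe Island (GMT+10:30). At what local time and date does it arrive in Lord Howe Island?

Departure is given in UTC: 9:30 PM on Aug 14.
Add 1 hour and 31 minutes → 11:01 PM UTC.
Lord Howe Island is UTC+10:30: 11:01 PM + 10:30 = 9:31 AM on Aug 15.

9:31 AM on August 15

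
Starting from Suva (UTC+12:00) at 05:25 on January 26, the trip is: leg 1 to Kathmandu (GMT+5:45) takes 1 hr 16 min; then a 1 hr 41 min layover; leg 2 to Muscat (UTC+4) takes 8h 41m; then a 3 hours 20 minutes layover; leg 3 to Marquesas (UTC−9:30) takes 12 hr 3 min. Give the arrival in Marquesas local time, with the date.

10:56 on January 26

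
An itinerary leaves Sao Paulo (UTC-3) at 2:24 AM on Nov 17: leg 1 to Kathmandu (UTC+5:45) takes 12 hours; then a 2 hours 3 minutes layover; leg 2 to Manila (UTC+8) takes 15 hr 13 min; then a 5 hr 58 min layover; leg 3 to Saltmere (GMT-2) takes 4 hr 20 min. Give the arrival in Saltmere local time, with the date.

Convert departure to UTC: 2:24 AM + 3:00 = 5:24 AM UTC on Nov 17.
Add 12 hours leg 1 → 5:24 PM UTC.
Add 2 hours and 3 minutes layover in Kathmandu → 7:27 PM UTC.
Add 15 hours and 13 minutes leg 2 → 10:40 AM UTC (Nov 18).
Add 5 hours 58 minutes layover in Manila → 4:38 PM UTC.
Add 4 hours and 20 minutes leg 3 → 8:58 PM UTC.
Saltmere is UTC−2:00, so local arrival = 8:58 PM − 2:00 = 6:58 PM on Nov 18.

6:58 PM on November 18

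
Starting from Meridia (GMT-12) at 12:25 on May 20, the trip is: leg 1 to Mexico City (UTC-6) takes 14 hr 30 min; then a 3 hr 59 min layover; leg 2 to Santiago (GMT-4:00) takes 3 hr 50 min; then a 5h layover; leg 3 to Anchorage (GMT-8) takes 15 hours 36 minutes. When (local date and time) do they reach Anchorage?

11:20 on May 22

Convert departure to UTC: 12:25 + 12:00 = 00:25 UTC on May 21.
Add 14 hours and 30 minutes leg 1 → 14:55 UTC.
Add 3 hours and 59 minutes layover in Mexico City → 18:54 UTC.
Add 3 hours 50 minutes leg 2 → 22:44 UTC.
Add 5 hours layover in Santiago → 03:44 UTC (May 22).
Add 15 hours and 36 minutes leg 3 → 19:20 UTC.
Anchorage is UTC−8:00, so local arrival = 19:20 − 8:00 = 11:20 on May 22.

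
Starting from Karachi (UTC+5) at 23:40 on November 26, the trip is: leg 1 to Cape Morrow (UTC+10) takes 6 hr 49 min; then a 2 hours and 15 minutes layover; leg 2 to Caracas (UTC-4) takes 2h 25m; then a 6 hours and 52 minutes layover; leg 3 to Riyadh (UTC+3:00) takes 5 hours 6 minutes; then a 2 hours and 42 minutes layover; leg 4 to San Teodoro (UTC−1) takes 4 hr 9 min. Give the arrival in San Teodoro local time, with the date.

23:58 on Nov 27

Convert departure to UTC: 23:40 − 5:00 = 18:40 UTC on Nov 26.
Add 6 hours 49 minutes leg 1 → 01:29 UTC (Nov 27).
Add 2 hours and 15 minutes layover in Cape Morrow → 03:44 UTC.
Add 2 hours and 25 minutes leg 2 → 06:09 UTC.
Add 6 hours 52 minutes layover in Caracas → 13:01 UTC.
Add 5 hours 6 minutes leg 3 → 18:07 UTC.
Add 2 hours 42 minutes layover in Riyadh → 20:49 UTC.
Add 4 hours and 9 minutes leg 4 → 00:58 UTC (Nov 28).
San Teodoro is UTC−1:00, so local arrival = 00:58 − 1:00 = 23:58 on Nov 27.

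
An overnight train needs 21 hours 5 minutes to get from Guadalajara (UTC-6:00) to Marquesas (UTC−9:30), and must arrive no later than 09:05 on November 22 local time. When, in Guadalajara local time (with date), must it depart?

Target arrival in UTC: 09:05 + 9:30 = 18:35 on Nov 22.
Subtract 21 hours and 5 minutes → departure 21:30 UTC on Nov 21.
Guadalajara is UTC−6:00: 21:30 − 6:00 = 15:30 on Nov 21.

15:30 on Nov 21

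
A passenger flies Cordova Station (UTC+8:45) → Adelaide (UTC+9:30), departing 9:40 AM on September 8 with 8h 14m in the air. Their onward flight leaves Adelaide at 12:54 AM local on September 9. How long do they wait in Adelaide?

6 hours 15 minutes

Convert departure to UTC: 9:40 AM − 8:45 = 12:55 AM UTC on Sep 8.
Add 8 hours and 14 minutes flight time → 9:09 AM UTC.
Adelaide is UTC+9:30, so local arrival = 9:09 AM + 9:30 = 6:39 PM on Sep 8.
Layover = 12:54 AM − 6:39 PM (+1 day) = 6 hours 15 minutes.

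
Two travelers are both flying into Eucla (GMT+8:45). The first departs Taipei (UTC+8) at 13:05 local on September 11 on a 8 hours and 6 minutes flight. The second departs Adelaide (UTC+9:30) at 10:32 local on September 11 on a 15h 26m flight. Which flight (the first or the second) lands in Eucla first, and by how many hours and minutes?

the first, by 3 hours 17 minutes

Flight 1 in UTC: 13:05 − 8:00 = 05:05 on Sep 11.
+8 hours 6 minutes → arrive 13:11 UTC on Sep 11.
Flight 2 in UTC: 10:32 − 9:30 = 01:02 on Sep 11.
+15 hours and 26 minutes → arrive 16:28 UTC on Sep 11.
Flight 1 lands earlier by 3 hours 17 minutes.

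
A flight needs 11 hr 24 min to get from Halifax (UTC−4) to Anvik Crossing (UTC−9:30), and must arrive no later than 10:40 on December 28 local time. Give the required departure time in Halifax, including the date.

04:46 on Dec 28

Target arrival in UTC: 10:40 + 9:30 = 20:10 on Dec 28.
Subtract 11 hours 24 minutes → departure 08:46 UTC on Dec 28.
Halifax is UTC−4:00: 08:46 − 4:00 = 04:46 on Dec 28.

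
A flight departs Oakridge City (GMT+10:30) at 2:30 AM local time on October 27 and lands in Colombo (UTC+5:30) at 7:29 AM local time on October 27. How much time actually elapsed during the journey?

9 hours 59 minutes

Departure in UTC: 2:30 AM − 10:30 = 4:00 PM on Oct 26.
Arrival in UTC: 7:29 AM − 5:30 = 1:59 AM on Oct 27.
Elapsed = 1:59 AM − 4:00 PM (+1 day) = 9 hours 59 minutes.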